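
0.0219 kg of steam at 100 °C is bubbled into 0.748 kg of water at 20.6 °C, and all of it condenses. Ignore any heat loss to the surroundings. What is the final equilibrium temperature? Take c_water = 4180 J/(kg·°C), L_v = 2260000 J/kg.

Energy conservation, ΣQ = 0:
latent heat released on condensation: 0.0219·2260000 = 49494; condensed water 100 °C→T: 91.54(T − 100); water warms: 0.748·4180·(T − 20.6) = 3126.6(T − 20.6)
3218.2 T = 49494 + 9154.2 + 64409 = 123057
T ≈ 38.24 °C — below 100 °C, confirming all the steam condensed.

T_f ≈ 38.2 °C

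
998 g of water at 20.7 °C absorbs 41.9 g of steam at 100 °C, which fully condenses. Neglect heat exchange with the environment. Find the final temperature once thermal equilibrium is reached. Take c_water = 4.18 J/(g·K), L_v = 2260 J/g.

T_f ≈ 45.7 °C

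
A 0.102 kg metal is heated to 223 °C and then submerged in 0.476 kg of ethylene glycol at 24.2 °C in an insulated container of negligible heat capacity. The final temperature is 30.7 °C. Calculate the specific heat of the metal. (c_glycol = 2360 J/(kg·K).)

Conservation of energy gives ΣQ = 0:
0.102×c×(30.7 − 223) + 0.476×2360×(30.7 − 24.2) = 0
-19.61 c = -7301.8
c = -7301.8/-19.61 ≈ 372.3 J/(kg·K)

c ≈ 372 J/(kg·K)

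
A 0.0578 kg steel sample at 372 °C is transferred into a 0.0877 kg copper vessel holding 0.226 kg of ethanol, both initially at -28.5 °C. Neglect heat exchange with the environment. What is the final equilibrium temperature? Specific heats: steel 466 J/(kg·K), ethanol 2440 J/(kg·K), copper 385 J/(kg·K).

T_f ≈ -10.9 °C

Energy conservation, ΣQ = 0:
0.0578·466·(T − 372) + 0.226·2440·(T − (-28.5)) + 0.0877·385·(T − (-28.5)) = 0
26.93(T − 372) + 551.44(T − (-28.5)) + 33.76(T − (-28.5)) = 0
612.14 T = -6658.6
T = -6658.6/612.14 ≈ -10.88 °C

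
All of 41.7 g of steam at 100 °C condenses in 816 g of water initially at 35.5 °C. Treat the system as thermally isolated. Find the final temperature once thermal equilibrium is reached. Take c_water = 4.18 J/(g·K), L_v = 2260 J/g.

Taking heat into each body as positive, Σ m c ΔT = 0:
steam→water at 100 °C releases m L_v = 41.7×2260 = 94242
  condensate cools 100→T: 41.7×4.18×(T − 100) = 174.31(T − 100)
  water warms: 816×4.18×(T − 35.5) = 3410.9(T − 35.5)
3585.2 T = 94242 + 17431 + 121086 = 232759
T ≈ 64.92 °C, under the boiling point, so the assumption holds.

T_f ≈ 64.9 °C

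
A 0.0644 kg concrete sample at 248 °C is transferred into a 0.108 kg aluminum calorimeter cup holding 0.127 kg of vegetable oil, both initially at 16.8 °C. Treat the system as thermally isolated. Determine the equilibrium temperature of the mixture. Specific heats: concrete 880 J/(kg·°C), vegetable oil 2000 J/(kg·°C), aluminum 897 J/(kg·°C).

Heat gained plus heat lost sum to zero:
0.0644·880·(T − 248) + 0.127·2000·(T − 16.8) + 0.108·897·(T − 16.8) = 0
56.67(T − 248) + 254(T − 16.8) + 96.88(T − 16.8) = 0
407.55 T = 19949
T = 19949/407.55 ≈ 48.95 °C

T_f ≈ 48.9 °C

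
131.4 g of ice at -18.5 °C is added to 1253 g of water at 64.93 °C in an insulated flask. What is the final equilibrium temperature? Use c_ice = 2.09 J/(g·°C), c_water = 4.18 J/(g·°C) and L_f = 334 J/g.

T_f ≈ 50.3 °C

Energy balance with sensible and latent terms:
ice -18.5→0 °C: 131.4×2.09×18.5 = 5080.6
  fusion: m_ice L_f = 131.4×334 = 43888
  meltwater 0→T: 131.4×4.18×T = 549.25 T
  water cools: 1253×4.18×(T − 64.93) = 5237.5(T − 64.93)
5786.8 T = 340073 − 48968 = 291105
T ≈ 50.31 °C. Since T > 0 °C, the all-ice-melts assumption holds.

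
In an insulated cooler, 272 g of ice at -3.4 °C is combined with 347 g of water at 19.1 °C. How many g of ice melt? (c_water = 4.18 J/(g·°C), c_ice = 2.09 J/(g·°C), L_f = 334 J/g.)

Heat available from the water dropping to 0 °C: 347×4.18×19.1 = 27704 J.
Of that, 272×2.09×3.4 = 1932.8 J goes to bring the ice to 0 °C, leaving 25771 J.
To melt every bit of ice: 272×334 = 90848 J.
That's not enough to melt it all — equilibrium is at 0 °C with ice remaining.
m_melted×334 = 25771  ⇒  m_melted ≈ 77.16 g.

m_melted ≈ 77.2 g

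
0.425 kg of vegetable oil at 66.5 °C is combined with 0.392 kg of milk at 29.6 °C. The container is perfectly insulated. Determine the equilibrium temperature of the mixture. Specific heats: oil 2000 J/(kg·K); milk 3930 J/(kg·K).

T_f ≈ 42.7 °C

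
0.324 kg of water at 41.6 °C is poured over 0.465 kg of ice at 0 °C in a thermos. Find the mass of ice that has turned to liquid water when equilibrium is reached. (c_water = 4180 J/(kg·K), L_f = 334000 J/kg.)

Cooling the water to 0 °C releases 0.324·4180·41.6 = 56340 J.
To melt every bit of ice: 0.465·334000 = 155310 J.
56340 J < 155310 J, so only part of the ice melts and the system sits at 0 °C.
m_melt = 56340 / L_f = 0.1687 kg.

m_melted ≈ 0.169 kg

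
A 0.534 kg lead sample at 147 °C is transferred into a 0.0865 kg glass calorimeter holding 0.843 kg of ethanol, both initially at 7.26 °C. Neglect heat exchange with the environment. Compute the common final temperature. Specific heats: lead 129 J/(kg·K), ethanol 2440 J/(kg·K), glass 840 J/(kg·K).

Heat gained plus heat lost sum to zero:
0.534·129·(T − 147) + 0.843·2440·(T − 7.26) + 0.0865·840·(T − 7.26) = 0
68.89(T − 147) + 2056.9(T − 7.26) + 72.66(T − 7.26) = 0
(68.89 + 2056.9 + 72.66) T = 68.89·147 + 2056.9·7.26 + 72.66·7.26
T ≈ 11.64 °C

T_f ≈ 11.6 °C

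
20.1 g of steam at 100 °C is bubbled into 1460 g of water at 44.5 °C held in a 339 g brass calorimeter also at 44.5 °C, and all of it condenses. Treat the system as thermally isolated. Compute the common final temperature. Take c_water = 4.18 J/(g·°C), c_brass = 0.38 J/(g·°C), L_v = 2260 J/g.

T_f ≈ 52.4 °C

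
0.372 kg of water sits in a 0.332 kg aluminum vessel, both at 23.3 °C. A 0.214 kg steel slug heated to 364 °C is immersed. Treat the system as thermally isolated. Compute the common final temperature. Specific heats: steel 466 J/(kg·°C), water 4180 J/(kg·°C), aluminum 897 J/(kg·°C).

Energy conservation, ΣQ = 0:
0.214·466·(T − 364) + 0.372·4180·(T − 23.3) + 0.332·897·(T − 23.3) = 0
99.72(T − 364) + 1555(T − 23.3) + 297.8(T − 23.3) = 0
(99.72 + 1555 + 297.8) T = 99.72·364 + 1555·23.3 + 297.8·23.3
T = 79469 / 1952.5 = 40.7 °C

T_f ≈ 40.7 °C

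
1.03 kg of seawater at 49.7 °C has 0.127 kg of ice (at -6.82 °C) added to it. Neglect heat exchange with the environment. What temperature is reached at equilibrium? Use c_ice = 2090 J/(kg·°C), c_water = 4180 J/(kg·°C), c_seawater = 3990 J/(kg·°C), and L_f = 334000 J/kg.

Sum of m c ΔT and latent-heat terms is zero:
warm ice to 0 °C: 0.127·2090·(0 − (-6.82)) = 1810.2; fusion: m_ice L_f = 0.127·334000 = 42418; meltwater 0→T: 0.127·4180·T = 530.86 T; seawater: 4109.7(T − 49.7)
4640.6 T = 204252 − 44228 = 160024
T ≈ 34.48 °C (positive, so assuming full melt was valid).

T_f ≈ 34.5 °C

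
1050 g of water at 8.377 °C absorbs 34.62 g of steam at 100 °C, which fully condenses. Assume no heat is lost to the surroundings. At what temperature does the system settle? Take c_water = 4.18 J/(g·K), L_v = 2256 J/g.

Net heat exchanged in the isolated system is zero:
condense steam: −34.62·2256 = −78103; condensate cools 100→T: 34.62·4.18·(T − 100) = 144.71(T − 100); water warms: 1050·4.18·(T − 8.377) = 4389(T − 8.377)
4533.7 T = 78103 + 14471 + 36767 = 129341
T ≈ 28.53 °C, under the boiling point, so the assumption holds.

T_f ≈ 28.5 °C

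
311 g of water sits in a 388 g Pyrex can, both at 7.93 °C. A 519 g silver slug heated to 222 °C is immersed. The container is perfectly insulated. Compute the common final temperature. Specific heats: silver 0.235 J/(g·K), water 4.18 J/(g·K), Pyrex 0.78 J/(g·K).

T_f is the heat-capacity-weighted average of the initial temperatures:
T_f = (121.96×222 + 1300×7.93 + 302.64×7.93) / (121.96 + 1300 + 302.64)
    = 39785 / 1724.6 ≈ 23.07 °C

T_f ≈ 23.1 °C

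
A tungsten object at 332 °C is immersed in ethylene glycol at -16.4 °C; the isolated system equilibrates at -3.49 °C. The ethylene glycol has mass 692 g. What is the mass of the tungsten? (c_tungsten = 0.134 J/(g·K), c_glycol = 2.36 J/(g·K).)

m ≈ 469 g

Heat lost by the tungsten = heat gained by the glycol:
m·0.134·(332 − -3.49) = 692·2.36·(-3.49 − (-16.4))
44.96 m = 21084  ⇒  m ≈ 469 g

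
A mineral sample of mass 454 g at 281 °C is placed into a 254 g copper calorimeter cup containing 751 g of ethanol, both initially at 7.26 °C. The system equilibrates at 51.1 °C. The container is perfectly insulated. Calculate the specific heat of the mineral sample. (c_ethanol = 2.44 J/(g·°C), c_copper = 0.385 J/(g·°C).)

Taking heat into each body as positive, Σ m c ΔT = 0:
454×c×(51.1 − 281) + 751×2.44×(51.1 − 7.26) + 254×0.385×(51.1 − 7.26) = 0
-104375 c = -84621
c = -84621/-104375 ≈ 0.8107 J/(g·°C)

c ≈ 0.811 J/(g·°C)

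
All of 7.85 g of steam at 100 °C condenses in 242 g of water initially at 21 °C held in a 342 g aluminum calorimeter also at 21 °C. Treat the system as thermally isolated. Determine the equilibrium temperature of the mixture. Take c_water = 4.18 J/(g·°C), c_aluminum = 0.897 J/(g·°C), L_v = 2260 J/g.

T_f ≈ 36.0 °C

Energy balance with sensible and latent terms:
condense steam: −7.85×2260 = −17741
  condensed water 100 °C→T: 32.81(T − 100)
  original water: 1011.6(T − 21)
  aluminum cup: 342×0.897×(T − 21) = 306.77(T − 21)
1351.1 T = 17741 + 3281.3 + 27685 = 48707
T ≈ 36.05 °C — below 100 °C, confirming all the steam condensed.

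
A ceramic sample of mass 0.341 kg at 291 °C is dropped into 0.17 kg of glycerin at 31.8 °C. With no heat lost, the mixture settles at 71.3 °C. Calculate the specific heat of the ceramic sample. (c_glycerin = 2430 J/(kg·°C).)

Conservation of energy gives ΣQ = 0:
0.341×c×(71.3 − 291) + 0.17×2430×(71.3 − 31.8) = 0
-74.92 c = -16317
c = -16317/-74.92 ≈ 217.8 J/(kg·°C)

c ≈ 218 J/(kg·°C)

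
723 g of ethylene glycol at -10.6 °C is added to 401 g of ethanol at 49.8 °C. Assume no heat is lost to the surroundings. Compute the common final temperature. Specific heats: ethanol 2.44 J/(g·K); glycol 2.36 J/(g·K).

Conservation of energy gives ΣQ = 0:
401×2.44×(T − 49.8) + 723×2.36×(T − (-10.6)) = 0
2684.7 T = 30640
T = 30640 / 2684.7 = 11.4 °C

T_f ≈ 11.4 °C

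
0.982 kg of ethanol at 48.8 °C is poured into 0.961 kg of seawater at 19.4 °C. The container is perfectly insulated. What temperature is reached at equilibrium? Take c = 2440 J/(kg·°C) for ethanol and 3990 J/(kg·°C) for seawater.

Net heat exchanged in the isolated system is zero:
0.982×2440×(T − 48.8) + 0.961×3990×(T − 19.4) = 0
2396.1(T − 48.8) + 3834.4(T − 19.4) = 0
(2396.1 + 3834.4) T = 2396.1×48.8 + 3834.4×19.4
T ≈ 30.71 °C

T_f ≈ 30.7 °C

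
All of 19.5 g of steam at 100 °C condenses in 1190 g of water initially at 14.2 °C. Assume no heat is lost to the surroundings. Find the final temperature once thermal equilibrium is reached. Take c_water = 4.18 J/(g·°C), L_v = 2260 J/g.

T_f ≈ 24.3 °C

Let T be the final temperature. ΣQ_i = 0:
latent heat released on condensation: 19.5·2260 = 44070; condensed water 100 °C→T: 81.51(T − 100); original water: 4974.2(T − 14.2)
5055.7 T = 44070 + 8151 + 70634 = 122855
T ≈ 24.30 °C — below 100 °C, confirming all the steam condensed.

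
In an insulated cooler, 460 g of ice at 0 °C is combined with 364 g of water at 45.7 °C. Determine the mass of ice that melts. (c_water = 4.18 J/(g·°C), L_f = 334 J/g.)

m_melted ≈ 208 g

Cooling the water to 0 °C releases 364·4.18·45.7 = 69533 J.
Fully melting the ice requires m_ice L_f = 460·334 = 153640 J.
Since 69533 < 153640 J, not all the ice melts; equilibrium is at 0 °C.
Mass melted = 69533/334 ≈ 208.2 g.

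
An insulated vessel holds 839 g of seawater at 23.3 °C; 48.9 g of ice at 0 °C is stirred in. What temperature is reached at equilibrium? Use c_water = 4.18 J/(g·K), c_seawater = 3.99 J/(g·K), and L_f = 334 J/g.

Sum of m c ΔT and latent-heat terms is zero:
fusion: m_ice L_f = 48.9·334 = 16333; meltwater 0→T: 48.9·4.18·T = 204.4 T; seawater: 3347.6(T − 23.3)
3552 T = 77999 − 16333 = 61667
T ≈ 17.36 °C (positive, so assuming full melt was valid).

T_f ≈ 17.4 °C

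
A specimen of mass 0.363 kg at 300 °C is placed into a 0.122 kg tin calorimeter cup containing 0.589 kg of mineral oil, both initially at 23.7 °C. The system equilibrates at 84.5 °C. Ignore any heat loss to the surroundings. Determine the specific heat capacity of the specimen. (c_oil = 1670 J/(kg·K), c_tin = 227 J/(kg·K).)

Net heat exchanged in the isolated system is zero:
0.363·c·(84.5 − 300) + 0.589·1670·(84.5 − 23.7) + 0.122·227·(84.5 − 23.7) = 0
-78.23 c = -61488
c = -61488/-78.23 ≈ 786 J/(kg·K)

c ≈ 786 J/(kg·K)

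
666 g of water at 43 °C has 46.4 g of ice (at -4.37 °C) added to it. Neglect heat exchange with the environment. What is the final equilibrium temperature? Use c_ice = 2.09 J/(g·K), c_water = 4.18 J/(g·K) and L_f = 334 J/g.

Conservation of energy gives ΣQ = 0:
ice -4.37→0 °C: 46.4·2.09·4.37 = 423.79; fusion: m_ice L_f = 46.4·334 = 15498; warm the meltwater: 193.95 T; water: 2783.9(T − 43)
2977.8 T = 119707 − 15921 = 103785
T ≈ 34.85 °C (positive, so assuming full melt was valid).

T_f ≈ 34.9 °C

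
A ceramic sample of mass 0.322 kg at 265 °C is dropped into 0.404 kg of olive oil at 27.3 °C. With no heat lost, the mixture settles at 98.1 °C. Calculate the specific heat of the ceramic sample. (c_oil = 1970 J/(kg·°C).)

c ≈ 1050 J/(kg·°C)

Net heat exchanged in the isolated system is zero:
0.322×c×(98.1 − 265) + 0.404×1970×(98.1 − 27.3) = 0
-53.74 c = -56348
c = -56348/-53.74 ≈ 1049 J/(kg·°C)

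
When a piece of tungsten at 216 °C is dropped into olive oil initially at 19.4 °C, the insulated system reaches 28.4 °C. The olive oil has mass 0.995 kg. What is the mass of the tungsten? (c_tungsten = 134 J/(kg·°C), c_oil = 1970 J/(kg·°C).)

Heat lost by the tungsten = heat gained by the oil:
m×134×(216 − 28.4) = 0.995×1970×(28.4 − 19.4)
25138 m = 17641  ⇒  m ≈ 0.7018 kg

m ≈ 0.702 kg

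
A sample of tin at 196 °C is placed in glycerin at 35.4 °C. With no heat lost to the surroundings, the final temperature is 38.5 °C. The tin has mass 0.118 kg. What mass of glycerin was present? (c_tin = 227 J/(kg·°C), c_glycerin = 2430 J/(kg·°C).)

Let T be the final temperature. ΣQ_i = 0:
0.118×227×(38.5 − 196) + m×2430×(38.5 − 35.4) = 0
7533 m = 4218.8
m = 4218.8/7533 ≈ 0.56 kg

m ≈ 0.56 kg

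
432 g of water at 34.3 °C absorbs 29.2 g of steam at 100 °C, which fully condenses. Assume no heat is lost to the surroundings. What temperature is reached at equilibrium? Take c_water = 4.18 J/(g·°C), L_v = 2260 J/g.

T_f ≈ 72.7 °C

Sum of m c ΔT and latent-heat terms is zero:
latent heat released on condensation: 29.2×2260 = 65992
  condensed water 100 °C→T: 122.06(T − 100)
  original water: 1805.8(T − 34.3)
1927.8 T = 65992 + 12206 + 61938 = 140135
T ≈ 72.69 °C — below 100 °C, confirming all the steam condensed.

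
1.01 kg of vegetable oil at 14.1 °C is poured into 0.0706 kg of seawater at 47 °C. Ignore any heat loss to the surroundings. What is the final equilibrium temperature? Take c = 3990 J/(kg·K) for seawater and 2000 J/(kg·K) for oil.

With ΣQ=0 the equilibrium temperature is the m·c-weighted mean:
T_f = (281.69·47 + 2020·14.1) / (281.69 + 2020)
    = 41722 / 2301.7 ≈ 18.13 °C

T_f ≈ 18.1 °C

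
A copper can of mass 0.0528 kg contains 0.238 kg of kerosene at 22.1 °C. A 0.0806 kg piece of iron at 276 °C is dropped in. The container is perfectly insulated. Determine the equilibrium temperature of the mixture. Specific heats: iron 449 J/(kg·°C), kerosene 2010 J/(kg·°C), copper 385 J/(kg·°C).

T_f ≈ 39.3 °C

Energy conservation, ΣQ = 0:
0.0806×449×(T − 276) + 0.238×2010×(T − 22.1) + 0.0528×385×(T − 22.1) = 0
36.19(T − 276) + 478.38(T − 22.1) + 20.33(T − 22.1) = 0
(36.19 + 478.38 + 20.33) T = 36.19×276 + 478.38×22.1 + 20.33×22.1
T = 21010 / 534.9 = 39.3 °C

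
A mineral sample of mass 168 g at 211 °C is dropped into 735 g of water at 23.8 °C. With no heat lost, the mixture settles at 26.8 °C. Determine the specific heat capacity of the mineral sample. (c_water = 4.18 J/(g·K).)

Energy conservation, ΣQ = 0:
168×c×(26.8 − 211) + 735×4.18×(26.8 − 23.8) = 0
-30946 c = -9216.9
c = -9216.9/-30946 ≈ 0.2978 J/(g·K)

c ≈ 0.298 J/(g·K)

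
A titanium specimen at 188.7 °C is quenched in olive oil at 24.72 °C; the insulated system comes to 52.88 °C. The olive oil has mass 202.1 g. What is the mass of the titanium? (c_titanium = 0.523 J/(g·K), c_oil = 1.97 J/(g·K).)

|Q_titanium| = |Q_oil|:
m·0.523·(188.7 − 52.88) = 202.1·1.97·(52.88 − 24.72)
71.03 m = 11212  ⇒  m ≈ 157.8 g

m ≈ 158 g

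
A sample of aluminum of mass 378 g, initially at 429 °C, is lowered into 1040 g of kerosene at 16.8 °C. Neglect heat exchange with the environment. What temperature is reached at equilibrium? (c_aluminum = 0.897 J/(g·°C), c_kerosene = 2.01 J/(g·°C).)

T_f ≈ 74.3 °C

Setting the total heat transfer to zero:
378·0.897·(T − 429) + 1040·2.01·(T − 16.8) = 0
339.07(T − 429) + 2090.4(T − 16.8) = 0
2429.5 T = 180578
T = 180578 / 2429.5 = 74.3 °C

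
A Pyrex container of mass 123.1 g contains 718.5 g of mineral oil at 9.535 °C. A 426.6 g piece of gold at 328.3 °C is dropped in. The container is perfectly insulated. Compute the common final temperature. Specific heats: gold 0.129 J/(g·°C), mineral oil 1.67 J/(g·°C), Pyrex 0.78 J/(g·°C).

T_f ≈ 22.5 °C

Taking heat into each body as positive, Σ m c ΔT = 0:
426.6*0.129*(T − 328.3) + 718.5*1.67*(T − 9.535) + 123.1*0.78*(T − 9.535) = 0
55.03(T − 328.3) + 1199.9(T − 9.535) + 96.02(T − 9.535) = 0
1350.9 T = 30423
T = 30423 / 1350.9 = 22.5 °C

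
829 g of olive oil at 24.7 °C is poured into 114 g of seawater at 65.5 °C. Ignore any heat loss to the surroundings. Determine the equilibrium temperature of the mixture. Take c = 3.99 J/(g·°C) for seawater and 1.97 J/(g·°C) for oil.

T_f ≈ 33.6 °C

Set heat shed by the hot body equal to heat absorbed by the cold body:
114·3.99·(65.5 − T) = 829·1.97·(T − 24.7)
454.86(65.5 − T) = 1633.1(T − 24.7)
2088 T = 70132  ⇒  T ≈ 33.59 °C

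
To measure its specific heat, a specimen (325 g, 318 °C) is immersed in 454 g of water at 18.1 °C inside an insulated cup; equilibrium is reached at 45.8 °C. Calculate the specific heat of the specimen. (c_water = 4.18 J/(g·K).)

c ≈ 0.594 J/(g·K)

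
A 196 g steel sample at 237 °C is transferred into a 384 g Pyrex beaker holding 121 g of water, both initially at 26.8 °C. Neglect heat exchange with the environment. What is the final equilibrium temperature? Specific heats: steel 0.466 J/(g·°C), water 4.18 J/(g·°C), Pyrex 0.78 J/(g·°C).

Setting the total heat transfer to zero:
196·0.466·(T − 237) + 121·4.18·(T − 26.8) + 384·0.78·(T − 26.8) = 0
896.64 T = 43229
T = 43229/896.64 ≈ 48.21 °C

T_f ≈ 48.2 °C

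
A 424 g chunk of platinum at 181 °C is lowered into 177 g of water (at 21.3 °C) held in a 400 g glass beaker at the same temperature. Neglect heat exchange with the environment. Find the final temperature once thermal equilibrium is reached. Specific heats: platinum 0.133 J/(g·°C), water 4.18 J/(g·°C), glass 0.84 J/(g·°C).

T_f ≈ 29.3 °C

Taking heat into each body as positive, Σ m c ΔT = 0:
424·0.133·(T − 181) + 177·4.18·(T − 21.3) + 400·0.84·(T − 21.3) = 0
56.39(T − 181) + 739.86(T − 21.3) + 336(T − 21.3) = 0
1132.3 T = 33123
T ≈ 29.25 °C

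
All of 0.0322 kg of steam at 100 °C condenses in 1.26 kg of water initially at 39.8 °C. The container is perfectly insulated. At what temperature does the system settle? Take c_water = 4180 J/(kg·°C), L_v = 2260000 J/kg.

T_f ≈ 54.8 °C

Energy conservation, ΣQ = 0:
condense steam: −0.0322·2260000 = −72772
  condensed water 100 °C→T: 134.6(T − 100)
  original water: 5266.8(T − 39.8)
5401.4 T = 72772 + 13460 + 209619 = 295850
T ≈ 54.77 °C — below 100 °C, confirming all the steam condensed.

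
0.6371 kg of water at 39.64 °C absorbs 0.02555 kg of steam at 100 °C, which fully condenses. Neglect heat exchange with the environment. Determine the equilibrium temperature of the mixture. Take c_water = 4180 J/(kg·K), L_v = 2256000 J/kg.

T_f ≈ 62.8 °C

Setting the total heat transfer to zero:
latent heat released on condensation: 0.02555·2256000 = 57641
  condensate cools 100→T: 0.02555·4180·(T − 100) = 106.8(T − 100)
  original water: 2663.1(T − 39.64)
2769.9 T = 57641 + 10680 + 105564 = 173885
T ≈ 62.78 °C (< 100 °C, so full condensation is consistent).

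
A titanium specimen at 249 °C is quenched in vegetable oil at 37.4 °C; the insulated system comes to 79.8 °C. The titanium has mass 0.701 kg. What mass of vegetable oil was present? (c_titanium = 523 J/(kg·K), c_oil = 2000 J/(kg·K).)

|Q_titanium| = |Q_oil|:
0.701·523·(249 − 79.8) = m·2000·(79.8 − 37.4)
84800 m = 62033  ⇒  m ≈ 0.7315 kg

m ≈ 0.732 kg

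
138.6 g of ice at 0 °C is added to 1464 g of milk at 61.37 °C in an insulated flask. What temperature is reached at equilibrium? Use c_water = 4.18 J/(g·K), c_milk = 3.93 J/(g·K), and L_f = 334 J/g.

Let T be the final temperature. ΣQ_i = 0:
latent heat to melt: 138.6×334 = 46292; warm the meltwater: 579.35 T; milk cools: 1464×3.93×(T − 61.37) = 5753.5(T − 61.37)
6332.9 T = 353094 − 46292 = 306801
T ≈ 48.45 °C (positive, so assuming full melt was valid).

T_f ≈ 48.4 °C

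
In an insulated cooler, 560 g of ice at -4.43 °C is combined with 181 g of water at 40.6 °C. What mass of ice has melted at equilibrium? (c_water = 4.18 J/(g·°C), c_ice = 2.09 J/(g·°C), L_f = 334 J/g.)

m_melted ≈ 76.4 g

Heat available from the water dropping to 0 °C: 181·4.18·40.6 = 30717 J.
Of that, 560·2.09·4.43 = 5184.9 J goes to bring the ice to 0 °C, leaving 25532 J.
Fully melting the ice requires m_ice L_f = 560·334 = 187040 J.
That's not enough to melt it all — equilibrium is at 0 °C with ice remaining.
m_melt = 25532 / L_f = 76.44 g.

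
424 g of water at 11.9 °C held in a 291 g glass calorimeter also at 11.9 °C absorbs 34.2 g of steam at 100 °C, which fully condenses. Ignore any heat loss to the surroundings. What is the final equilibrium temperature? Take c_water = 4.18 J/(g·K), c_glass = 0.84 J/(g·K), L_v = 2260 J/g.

T_f ≈ 53.5 °C

Energy conservation, ΣQ = 0:
steam→water at 100 °C releases m L_v = 34.2·2260 = 77292
  condensate cools 100→T: 34.2·4.18·(T − 100) = 142.96(T − 100)
  original water: 1772.3(T − 11.9)
  cup: 244.44(T − 11.9)
2159.7 T = 77292 + 14296 + 23999 = 115587
T ≈ 53.52 °C (< 100 °C, so full condensation is consistent).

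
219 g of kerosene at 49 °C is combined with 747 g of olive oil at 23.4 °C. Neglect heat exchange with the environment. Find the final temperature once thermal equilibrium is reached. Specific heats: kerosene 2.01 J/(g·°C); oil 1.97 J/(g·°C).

T_f ≈ 29.3 °C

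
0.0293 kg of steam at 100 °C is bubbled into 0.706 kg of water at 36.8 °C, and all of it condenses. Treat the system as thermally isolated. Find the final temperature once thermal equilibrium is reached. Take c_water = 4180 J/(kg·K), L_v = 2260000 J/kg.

T_f ≈ 60.9 °C

Sum of m c ΔT and latent-heat terms is zero:
latent heat released on condensation: 0.0293×2260000 = 66218; condensate cools 100→T: 0.0293×4180×(T − 100) = 122.47(T − 100); water warms: 0.706×4180×(T − 36.8) = 2951.1(T − 36.8)
3073.6 T = 66218 + 12247 + 108600 = 187065
T ≈ 60.86 °C, under the boiling point, so the assumption holds.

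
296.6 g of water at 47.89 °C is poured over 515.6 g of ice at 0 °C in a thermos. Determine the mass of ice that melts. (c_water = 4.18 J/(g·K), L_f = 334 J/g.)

m_melted ≈ 178 g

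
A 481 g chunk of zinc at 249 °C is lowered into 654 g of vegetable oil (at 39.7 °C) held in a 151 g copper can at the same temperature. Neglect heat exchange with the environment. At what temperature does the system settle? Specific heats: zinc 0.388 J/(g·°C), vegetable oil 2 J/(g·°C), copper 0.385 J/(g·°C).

Conservation of energy gives ΣQ = 0:
481·0.388·(T − 249) + 654·2·(T − 39.7) + 151·0.385·(T − 39.7) = 0
186.63(T − 249) + 1308(T − 39.7) + 58.13(T − 39.7) = 0
(186.63 + 1308 + 58.13) T = 186.63·249 + 1308·39.7 + 58.13·39.7
T = 100706 / 1552.8 = 64.9 °C

T_f ≈ 64.9 °C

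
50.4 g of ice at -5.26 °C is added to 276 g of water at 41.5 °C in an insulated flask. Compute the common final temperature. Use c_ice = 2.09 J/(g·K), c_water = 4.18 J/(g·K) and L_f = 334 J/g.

Energy balance with sensible and latent terms:
ice -5.26→0 °C: 50.4·2.09·5.26 = 554.07; melt ice: 50.4·334 = 16834; meltwater 0→T: 50.4·4.18·T = 210.67 T; water cools: 276·4.18·(T − 41.5) = 1153.7(T − 41.5)
1364.4 T = 47878 − 17388 = 30490
T ≈ 22.35 °C (positive, so assuming full melt was valid).

T_f ≈ 22.3 °C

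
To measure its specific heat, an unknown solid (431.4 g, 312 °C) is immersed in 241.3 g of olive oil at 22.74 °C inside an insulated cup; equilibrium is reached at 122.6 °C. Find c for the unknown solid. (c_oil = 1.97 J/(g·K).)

c ≈ 0.581 J/(g·K)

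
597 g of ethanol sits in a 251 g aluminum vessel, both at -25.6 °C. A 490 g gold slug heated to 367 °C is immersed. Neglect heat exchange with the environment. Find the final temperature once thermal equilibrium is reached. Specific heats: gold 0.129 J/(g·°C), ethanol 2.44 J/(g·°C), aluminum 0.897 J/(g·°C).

T_f ≈ -11.4 °C

Energy conservation, ΣQ = 0:
490·0.129·(T − 367) + 597·2.44·(T − (-25.6)) + 251·0.897·(T − (-25.6)) = 0
63.21(T − 367) + 1456.7(T − (-25.6)) + 225.15(T − (-25.6)) = 0
(63.21 + 1456.7 + 225.15) T = 63.21·367 + 1456.7·(-25.6) + 225.15·(-25.6)
T ≈ -11.38 °C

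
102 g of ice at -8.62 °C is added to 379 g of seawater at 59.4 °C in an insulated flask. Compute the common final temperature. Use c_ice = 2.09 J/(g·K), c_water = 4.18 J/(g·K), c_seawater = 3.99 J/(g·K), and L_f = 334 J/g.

T_f ≈ 27.8 °C

Energy balance with sensible and latent terms:
warm ice to 0 °C: 102·2.09·(0 − (-8.62)) = 1837.6; latent heat to melt: 102·334 = 34068; warm the meltwater: 426.36 T; seawater cools: 379·3.99·(T − 59.4) = 1512.2(T − 59.4)
1938.6 T = 89825 − 35906 = 53920
T ≈ 27.81 °C (positive, so assuming full melt was valid).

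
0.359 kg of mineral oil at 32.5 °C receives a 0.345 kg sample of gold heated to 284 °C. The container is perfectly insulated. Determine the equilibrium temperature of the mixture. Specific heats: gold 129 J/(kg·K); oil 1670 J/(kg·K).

T_f ≈ 49.9 °C

With ΣQ=0 the equilibrium temperature is the m·c-weighted mean:
T_f = (44.5×284 + 599.53×32.5) / (44.5 + 599.53)
    = 32124 / 644.03 ≈ 49.88 °C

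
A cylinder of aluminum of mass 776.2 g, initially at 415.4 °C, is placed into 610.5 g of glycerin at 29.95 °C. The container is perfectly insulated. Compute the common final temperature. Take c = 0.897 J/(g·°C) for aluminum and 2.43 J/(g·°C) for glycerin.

T_f ≈ 153.1 °C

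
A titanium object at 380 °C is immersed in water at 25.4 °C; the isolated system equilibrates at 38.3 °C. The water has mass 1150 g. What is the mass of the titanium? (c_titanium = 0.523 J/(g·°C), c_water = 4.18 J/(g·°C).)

Heat lost by the titanium = heat gained by the water:
m×0.523×(380 − 38.3) = 1150×4.18×(38.3 − 25.4)
178.71 m = 62010  ⇒  m ≈ 347 g

m ≈ 347 g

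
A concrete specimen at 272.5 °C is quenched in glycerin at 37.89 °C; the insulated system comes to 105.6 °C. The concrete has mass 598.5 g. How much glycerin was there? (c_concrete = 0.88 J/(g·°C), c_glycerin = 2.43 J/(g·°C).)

m ≈ 534 g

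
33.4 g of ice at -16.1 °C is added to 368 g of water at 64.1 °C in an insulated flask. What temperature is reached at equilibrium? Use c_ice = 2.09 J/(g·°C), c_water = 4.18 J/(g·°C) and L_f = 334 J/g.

Setting the total heat transfer to zero:
ice -16.1→0 °C: 33.4·2.09·16.1 = 1123.9
  latent heat to melt: 33.4·334 = 11156
  warm the meltwater: 139.61 T
  water: 1538.2(T − 64.1)
1677.9 T = 98601 − 12279 = 86322
T ≈ 51.45 °C — above 0 °C, consistent with complete melting.

T_f ≈ 51.4 °C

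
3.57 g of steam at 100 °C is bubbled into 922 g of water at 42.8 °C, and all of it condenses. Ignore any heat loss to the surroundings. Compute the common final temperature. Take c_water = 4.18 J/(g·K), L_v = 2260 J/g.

Setting the total heat transfer to zero:
latent heat released on condensation: 3.57·2260 = 8068.2
  condensed water 100 °C→T: 14.92(T − 100)
  original water: 3854(T − 42.8)
3868.9 T = 8068.2 + 1492.3 + 164949 = 174510
T ≈ 45.11 °C, under the boiling point, so the assumption holds.

T_f ≈ 45.1 °C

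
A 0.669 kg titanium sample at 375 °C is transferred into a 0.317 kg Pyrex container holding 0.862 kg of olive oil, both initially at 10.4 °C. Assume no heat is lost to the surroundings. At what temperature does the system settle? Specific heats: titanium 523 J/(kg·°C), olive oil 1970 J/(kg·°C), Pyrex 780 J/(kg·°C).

T_f ≈ 66.0 °C

Energy conservation, ΣQ = 0:
0.669*523*(T − 375) + 0.862*1970*(T − 10.4) + 0.317*780*(T − 10.4) = 0
349.89(T − 375) + 1698.1(T − 10.4) + 247.26(T − 10.4) = 0
2295.3 T = 151440
T ≈ 65.98 °C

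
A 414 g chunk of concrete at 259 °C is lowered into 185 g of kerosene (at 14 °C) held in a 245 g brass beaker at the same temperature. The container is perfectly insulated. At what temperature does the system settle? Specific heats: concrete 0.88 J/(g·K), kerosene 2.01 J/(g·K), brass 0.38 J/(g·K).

T_f ≈ 121.6 °C

Energy conservation, ΣQ = 0:
414×0.88×(T − 259) + 185×2.01×(T − 14) + 245×0.38×(T − 14) = 0
829.27 T = 100868
T = 100868 / 829.27 = 122 °C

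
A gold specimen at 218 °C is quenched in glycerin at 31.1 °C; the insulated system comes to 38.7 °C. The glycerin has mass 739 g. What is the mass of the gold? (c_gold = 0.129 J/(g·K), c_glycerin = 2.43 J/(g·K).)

m ≈ 590 g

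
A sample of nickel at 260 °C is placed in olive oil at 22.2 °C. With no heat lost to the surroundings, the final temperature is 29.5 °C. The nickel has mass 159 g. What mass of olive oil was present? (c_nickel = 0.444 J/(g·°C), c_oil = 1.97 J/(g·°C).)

Conservation of energy gives ΣQ = 0:
159×0.444×(29.5 − 260) + m×1.97×(29.5 − 22.2) = 0
14.38 m = 16272
m = 16272/14.38 ≈ 1132 g

m ≈ 1130 g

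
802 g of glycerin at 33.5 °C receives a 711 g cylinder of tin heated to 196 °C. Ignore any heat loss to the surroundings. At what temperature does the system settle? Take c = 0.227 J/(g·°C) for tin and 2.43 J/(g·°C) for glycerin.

T_f ≈ 45.9 °C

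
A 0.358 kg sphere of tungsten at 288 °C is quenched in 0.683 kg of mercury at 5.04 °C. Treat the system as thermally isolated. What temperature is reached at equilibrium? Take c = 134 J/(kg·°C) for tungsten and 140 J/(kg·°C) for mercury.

Setting the total heat transfer to zero:
0.358×134×(T − 288) + 0.683×140×(T − 5.04) = 0
47.97(T − 288) + 95.62(T − 5.04) = 0
(47.97 + 95.62) T = 47.97×288 + 95.62×5.04
T = 14298/143.59 ≈ 99.57 °C

T_f ≈ 99.6 °C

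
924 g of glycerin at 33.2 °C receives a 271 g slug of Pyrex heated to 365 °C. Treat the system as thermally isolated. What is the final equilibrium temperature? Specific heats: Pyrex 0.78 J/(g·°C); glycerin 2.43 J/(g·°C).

T_f ≈ 61.7 °C

Heat lost by the Pyrex equals heat gained by the glycerin:
271*0.78*(365 − T) = 924*2.43*(T − 33.2)
211.38(365 − T) = 2245.3(T − 33.2)
2456.7 T = 151698  ⇒  T ≈ 61.75 °C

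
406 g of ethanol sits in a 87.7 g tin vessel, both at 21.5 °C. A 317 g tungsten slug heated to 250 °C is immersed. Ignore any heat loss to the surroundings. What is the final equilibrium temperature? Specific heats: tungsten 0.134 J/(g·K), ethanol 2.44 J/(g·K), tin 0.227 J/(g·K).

T_f ≈ 30.7 °C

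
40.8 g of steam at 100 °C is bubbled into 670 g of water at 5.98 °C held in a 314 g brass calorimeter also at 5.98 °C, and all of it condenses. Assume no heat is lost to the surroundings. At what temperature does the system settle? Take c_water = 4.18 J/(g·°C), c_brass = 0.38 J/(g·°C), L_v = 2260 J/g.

Let T be the final temperature. ΣQ_i = 0:
condense steam: −40.8·2260 = −92208; condensate cools 100→T: 40.8·4.18·(T − 100) = 170.54(T − 100); original water: 2800.6(T − 5.98); cup: 119.32(T − 5.98)
3090.5 T = 92208 + 17054 + 17461 = 126724
T ≈ 41.00 °C (< 100 °C, so full condensation is consistent).

T_f ≈ 41.0 °C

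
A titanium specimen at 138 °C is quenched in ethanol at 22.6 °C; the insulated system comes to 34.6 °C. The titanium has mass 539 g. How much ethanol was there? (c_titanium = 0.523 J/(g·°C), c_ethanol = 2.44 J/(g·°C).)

Heat lost by the titanium = heat gained by the ethanol:
539×0.523×(138 − 34.6) = m×2.44×(34.6 − 22.6)
29.28 m = 29148  ⇒  m ≈ 995.5 g

m ≈ 995 g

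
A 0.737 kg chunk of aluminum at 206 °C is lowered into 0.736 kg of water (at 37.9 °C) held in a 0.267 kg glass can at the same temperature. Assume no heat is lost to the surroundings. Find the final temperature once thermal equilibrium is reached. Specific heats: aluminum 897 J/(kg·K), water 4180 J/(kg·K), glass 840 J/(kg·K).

T_f ≈ 65.9 °C

Net heat exchanged in the isolated system is zero:
0.737×897×(T − 206) + 0.736×4180×(T − 37.9) + 0.267×840×(T − 37.9) = 0
3961.8 T = 261283
T ≈ 65.95 °C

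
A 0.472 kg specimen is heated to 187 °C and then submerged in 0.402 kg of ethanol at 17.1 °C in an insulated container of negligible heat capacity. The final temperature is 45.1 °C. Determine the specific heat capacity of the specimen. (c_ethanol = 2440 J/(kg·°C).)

Heat lost by the specimen = heat gained by the ethanol:
0.472·c·(187 − 45.1) = 0.402·2440·(45.1 − 17.1)
66.98 c = 27465  ⇒  c ≈ 410.1 J/(kg·°C)

c ≈ 410 J/(kg·°C)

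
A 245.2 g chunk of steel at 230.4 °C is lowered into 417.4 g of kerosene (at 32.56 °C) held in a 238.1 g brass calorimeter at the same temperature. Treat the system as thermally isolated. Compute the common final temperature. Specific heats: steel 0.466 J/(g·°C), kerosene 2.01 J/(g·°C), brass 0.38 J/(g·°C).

T_f ≈ 54.2 °C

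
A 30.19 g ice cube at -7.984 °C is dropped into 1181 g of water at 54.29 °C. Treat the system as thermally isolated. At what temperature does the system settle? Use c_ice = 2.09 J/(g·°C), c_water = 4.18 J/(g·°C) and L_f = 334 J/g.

Conservation of energy gives ΣQ = 0:
warm ice to 0 °C: 30.19×2.09×(0 − (-7.984)) = 503.77; fusion: m_ice L_f = 30.19×334 = 10083; warm the meltwater: 126.19 T; water cools: 1181×4.18×(T − 54.29) = 4936.6(T − 54.29)
5062.8 T = 268007 − 10587 = 257420
T ≈ 50.85 °C. Since T > 0 °C, the all-ice-melts assumption holds.

T_f ≈ 50.8 °C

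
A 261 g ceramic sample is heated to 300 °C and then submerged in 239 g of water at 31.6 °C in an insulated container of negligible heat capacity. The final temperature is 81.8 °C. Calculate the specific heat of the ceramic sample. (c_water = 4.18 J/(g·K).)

Let T be the final temperature. ΣQ_i = 0:
261×c×(81.8 − 300) + 239×4.18×(81.8 − 31.6) = 0
-56950 c = -50151
c = -50151/-56950 ≈ 0.8806 J/(g·K)

c ≈ 0.881 J/(g·K)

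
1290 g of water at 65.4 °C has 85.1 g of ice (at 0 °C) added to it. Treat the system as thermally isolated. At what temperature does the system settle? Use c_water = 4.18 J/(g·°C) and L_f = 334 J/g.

Net heat exchanged in the isolated system is zero:
latent heat to melt: 85.1×334 = 28423
  warm the meltwater: 355.72 T
  water cools: 1290×4.18×(T − 65.4) = 5392.2(T − 65.4)
5747.9 T = 352650 − 28423 = 324226
T ≈ 56.41 °C — above 0 °C, consistent with complete melting.

T_f ≈ 56.4 °C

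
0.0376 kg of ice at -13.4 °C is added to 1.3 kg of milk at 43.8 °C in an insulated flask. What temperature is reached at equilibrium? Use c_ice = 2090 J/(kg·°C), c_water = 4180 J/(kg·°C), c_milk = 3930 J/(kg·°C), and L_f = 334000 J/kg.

Setting the total heat transfer to zero:
ice -13.4→0 °C: 0.0376×2090×13.4 = 1053
  latent heat to melt: 0.0376×334000 = 12558
  meltwater 0→T: 0.0376×4180×T = 157.17 T
  milk: 5109(T − 43.8)
5266.2 T = 223774 − 13611 = 210163
T ≈ 39.91 °C — above 0 °C, consistent with complete melting.

T_f ≈ 39.9 °C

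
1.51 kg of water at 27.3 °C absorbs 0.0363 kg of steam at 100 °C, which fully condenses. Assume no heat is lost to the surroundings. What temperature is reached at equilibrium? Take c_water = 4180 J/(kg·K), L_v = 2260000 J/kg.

T_f ≈ 41.7 °C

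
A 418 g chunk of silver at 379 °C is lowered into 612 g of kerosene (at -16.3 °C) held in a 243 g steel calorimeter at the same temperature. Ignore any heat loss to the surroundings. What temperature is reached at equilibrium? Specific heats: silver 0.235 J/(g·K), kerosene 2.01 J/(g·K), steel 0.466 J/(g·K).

T_f ≈ 10.6 °C

Conservation of energy gives ΣQ = 0:
418×0.235×(T − 379) + 612×2.01×(T − (-16.3)) + 243×0.466×(T − (-16.3)) = 0
1441.6 T = 15332
T = 15332 / 1441.6 = 10.6 °C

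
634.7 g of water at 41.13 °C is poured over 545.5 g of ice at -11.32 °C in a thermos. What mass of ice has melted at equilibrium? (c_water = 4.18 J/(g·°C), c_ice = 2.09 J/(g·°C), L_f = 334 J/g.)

m_melted ≈ 288 g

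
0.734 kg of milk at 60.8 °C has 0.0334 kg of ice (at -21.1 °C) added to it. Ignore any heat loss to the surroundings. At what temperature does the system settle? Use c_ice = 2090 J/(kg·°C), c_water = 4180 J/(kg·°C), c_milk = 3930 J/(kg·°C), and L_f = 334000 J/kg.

T_f ≈ 53.8 °C

Sum of m c ΔT and latent-heat terms is zero:
warm ice to 0 °C: 0.0334·2090·(0 − (-21.1)) = 1472.9
  latent heat to melt: 0.0334·334000 = 11156
  warm the meltwater: 139.61 T
  milk: 2884.6(T − 60.8)
3024.2 T = 175385 − 12629 = 162756
T ≈ 53.82 °C. Since T > 0 °C, the all-ice-melts assumption holds.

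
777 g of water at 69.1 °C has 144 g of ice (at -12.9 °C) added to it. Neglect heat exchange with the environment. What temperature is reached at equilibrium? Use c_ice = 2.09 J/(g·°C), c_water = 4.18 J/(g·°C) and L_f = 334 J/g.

T_f ≈ 44.8 °C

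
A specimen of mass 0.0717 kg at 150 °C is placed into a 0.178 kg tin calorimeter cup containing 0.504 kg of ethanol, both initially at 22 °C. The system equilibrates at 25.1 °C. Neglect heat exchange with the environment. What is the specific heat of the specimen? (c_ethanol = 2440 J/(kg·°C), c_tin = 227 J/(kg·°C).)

Taking heat into each body as positive, Σ m c ΔT = 0:
0.0717×c×(25.1 − 150) + 0.504×2440×(25.1 − 22) + 0.178×227×(25.1 − 22) = 0
-8.955 c = -3937.5
c = -3937.5/-8.955 ≈ 439.7 J/(kg·°C)

c ≈ 440 J/(kg·°C)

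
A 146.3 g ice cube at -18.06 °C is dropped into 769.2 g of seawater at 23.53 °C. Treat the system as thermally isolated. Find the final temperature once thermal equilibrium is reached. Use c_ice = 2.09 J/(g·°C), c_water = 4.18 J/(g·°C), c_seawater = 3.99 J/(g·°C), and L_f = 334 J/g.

T_f ≈ 4.8 °C

Net heat exchanged in the isolated system is zero:
ice -18.06→0 °C: 146.3×2.09×18.06 = 5522.2
  latent heat to melt: 146.3×334 = 48864
  meltwater 0→T: 146.3×4.18×T = 611.53 T
  seawater: 3069.1(T − 23.53)
3680.6 T = 72216 − 54386 = 17830
T ≈ 4.84 °C. Since T > 0 °C, the all-ice-melts assumption holds.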